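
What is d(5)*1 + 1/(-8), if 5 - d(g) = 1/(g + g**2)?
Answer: 581/120 ≈ 4.8417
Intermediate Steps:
d(g) = 5 - 1/(g + g**2)
d(5)*1 + 1/(-8) = ((-1 + 5*5 + 5*5**2)/(5*(1 + 5)))*1 + 1/(-8) = ((1/5)*(-1 + 25 + 5*25)/6)*1 - 1/8 = ((1/5)*(1/6)*(-1 + 25 + 125))*1 - 1/8 = ((1/5)*(1/6)*149)*1 - 1/8 = (149/30)*1 - 1/8 = 149/30 - 1/8 = 581/120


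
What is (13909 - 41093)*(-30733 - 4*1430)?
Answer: 990938352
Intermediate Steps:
(13909 - 41093)*(-30733 - 4*1430) = -27184*(-30733 - 5720) = -27184*(-36453) = 990938352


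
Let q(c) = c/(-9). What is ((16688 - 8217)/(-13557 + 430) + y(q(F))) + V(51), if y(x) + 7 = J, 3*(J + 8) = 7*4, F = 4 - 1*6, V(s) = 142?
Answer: 5343530/39381 ≈ 135.69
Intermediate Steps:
F = -2 (F = 4 - 6 = -2)
q(c) = -c/9 (q(c) = c*(-1/9) = -c/9)
J = 4/3 (J = -8 + (7*4)/3 = -8 + (1/3)*28 = -8 + 28/3 = 4/3 ≈ 1.3333)
y(x) = -17/3 (y(x) = -7 + 4/3 = -17/3)
((16688 - 8217)/(-13557 + 430) + y(q(F))) + V(51) = ((16688 - 8217)/(-13557 + 430) - 17/3) + 142 = (8471/(-13127) - 17/3) + 142 = (8471*(-1/13127) - 17/3) + 142 = (-8471/13127 - 17/3) + 142 = -248572/39381 + 142 = 5343530/39381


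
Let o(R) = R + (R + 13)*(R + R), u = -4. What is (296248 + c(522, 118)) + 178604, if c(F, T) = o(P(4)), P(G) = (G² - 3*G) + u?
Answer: 474852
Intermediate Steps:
P(G) = -4 + G² - 3*G (P(G) = (G² - 3*G) - 4 = -4 + G² - 3*G)
o(R) = R + 2*R*(13 + R) (o(R) = R + (13 + R)*(2*R) = R + 2*R*(13 + R))
c(F, T) = 0 (c(F, T) = (-4 + 4² - 3*4)*(27 + 2*(-4 + 4² - 3*4)) = (-4 + 16 - 12)*(27 + 2*(-4 + 16 - 12)) = 0*(27 + 2*0) = 0*(27 + 0) = 0*27 = 0)
(296248 + c(522, 118)) + 178604 = (296248 + 0) + 178604 = 296248 + 178604 = 474852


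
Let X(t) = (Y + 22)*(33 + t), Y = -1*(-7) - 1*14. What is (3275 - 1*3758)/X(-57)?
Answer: 161/120 ≈ 1.3417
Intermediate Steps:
Y = -7 (Y = 7 - 14 = -7)
X(t) = 495 + 15*t (X(t) = (-7 + 22)*(33 + t) = 15*(33 + t) = 495 + 15*t)
(3275 - 1*3758)/X(-57) = (3275 - 1*3758)/(495 + 15*(-57)) = (3275 - 3758)/(495 - 855) = -483/(-360) = -483*(-1/360) = 161/120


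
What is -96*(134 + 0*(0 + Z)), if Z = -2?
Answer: -12864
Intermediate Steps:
-96*(134 + 0*(0 + Z)) = -96*(134 + 0*(0 - 2)) = -96*(134 + 0*(-2)) = -96*(134 + 0) = -96*134 = -12864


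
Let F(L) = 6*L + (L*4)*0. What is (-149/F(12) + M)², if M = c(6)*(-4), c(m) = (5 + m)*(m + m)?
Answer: 1456567225/5184 ≈ 2.8097e+5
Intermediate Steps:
c(m) = 2*m*(5 + m) (c(m) = (5 + m)*(2*m) = 2*m*(5 + m))
F(L) = 6*L (F(L) = 6*L + (4*L)*0 = 6*L + 0 = 6*L)
M = -528 (M = (2*6*(5 + 6))*(-4) = (2*6*11)*(-4) = 132*(-4) = -528)
(-149/F(12) + M)² = (-149/(6*12) - 528)² = (-149/72 - 528)² = (-38165/72)² = 1456567225/5184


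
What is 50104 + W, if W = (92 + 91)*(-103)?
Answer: 31255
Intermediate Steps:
W = -18849 (W = 183*(-103) = -18849)
50104 + W = 50104 - 18849 = 31255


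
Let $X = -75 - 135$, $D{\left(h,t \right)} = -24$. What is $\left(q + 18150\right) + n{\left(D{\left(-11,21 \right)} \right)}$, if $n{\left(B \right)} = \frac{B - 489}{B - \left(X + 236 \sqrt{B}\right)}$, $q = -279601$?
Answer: $- \frac{59754641953}{228550} - \frac{20178 i \sqrt{6}}{114275} \approx -2.6145 \cdot 10^{5} - 0.43252 i$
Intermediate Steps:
$X = -210$ ($X = -75 - 135 = -210$)
$n{\left(B \right)} = \frac{-489 + B}{210 + B - 236 \sqrt{B}}$ ($n{\left(B \right)} = \frac{B - 489}{B - \left(-210 + 236 \sqrt{B}\right)} = \frac{-489 + B}{B - \left(-210 + 236 \sqrt{B}\right)} = \frac{-489 + B}{210 + B - 236 \sqrt{B}}$)
$\left(q + 18150\right) + n{\left(D{\left(-11,21 \right)} \right)} = \left(-279601 + 18150\right) + \frac{-489 - 24}{210 - 24 - 236 \sqrt{-24}} = -261451 + \frac{1}{210 - 24 - 236 \cdot 2 i \sqrt{6}} \left(-513\right) = -261451 + \frac{1}{210 - 24 - 472 i \sqrt{6}} \left(-513\right) = -261451 + \frac{1}{186 - 472 i \sqrt{6}} \left(-513\right) = -261451 - \frac{513}{186 - 472 i \sqrt{6}}$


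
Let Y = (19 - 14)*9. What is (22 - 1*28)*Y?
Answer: -270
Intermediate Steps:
Y = 45 (Y = 5*9 = 45)
(22 - 1*28)*Y = (22 - 1*28)*45 = (22 - 28)*45 = -6*45 = -270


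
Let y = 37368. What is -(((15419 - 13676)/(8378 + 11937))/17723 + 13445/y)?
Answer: -4840839838949/13454077295160 ≈ -0.35980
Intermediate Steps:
-(((15419 - 13676)/(8378 + 11937))/17723 + 13445/y) = -(((15419 - 13676)/(8378 + 11937))/17723 + 13445/37368) = -((1743/20315)*(1/17723) + 13445*(1/37368)) = -((1743*(1/20315))*(1/17723) + 13445/37368) = -((1743/20315)*(1/17723) + 13445/37368) = -(1743/360042745 + 13445/37368) = -1*4840839838949/13454077295160 = -4840839838949/13454077295160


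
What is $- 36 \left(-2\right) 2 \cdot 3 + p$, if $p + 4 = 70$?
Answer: $498$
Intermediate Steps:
$p = 66$ ($p = -4 + 70 = 66$)
$- 36 \left(-2\right) 2 \cdot 3 + p = - 36 \left(-2\right) 2 \cdot 3 + 66 = - 36 \left(\left(-4\right) 3\right) + 66 = \left(-36\right) \left(-12\right) + 66 = 432 + 66 = 498$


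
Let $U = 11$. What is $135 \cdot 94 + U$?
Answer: $12701$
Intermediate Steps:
$135 \cdot 94 + U = 135 \cdot 94 + 11 = 12690 + 11 = 12701$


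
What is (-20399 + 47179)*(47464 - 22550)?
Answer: 667196920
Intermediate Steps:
(-20399 + 47179)*(47464 - 22550) = 26780*24914 = 667196920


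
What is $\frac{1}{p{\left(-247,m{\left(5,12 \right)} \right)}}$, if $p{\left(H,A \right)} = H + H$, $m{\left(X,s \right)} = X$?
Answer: $- \frac{1}{494} \approx -0.0020243$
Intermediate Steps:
$p{\left(H,A \right)} = 2 H$
$\frac{1}{p{\left(-247,m{\left(5,12 \right)} \right)}} = \frac{1}{2 \left(-247\right)} = \frac{1}{-494} = - \frac{1}{494}$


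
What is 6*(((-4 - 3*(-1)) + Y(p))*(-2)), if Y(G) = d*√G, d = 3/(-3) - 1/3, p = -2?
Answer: 12 + 16*I*√2 ≈ 12.0 + 22.627*I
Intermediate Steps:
d = -4/3 (d = 3*(-⅓) - 1*⅓ = -1 - ⅓ = -4/3 ≈ -1.3333)
Y(G) = -4*√G/3
6*(((-4 - 3*(-1)) + Y(p))*(-2)) = 6*(((-4 - 3*(-1)) - 4*I*√2/3)*(-2)) = 6*(((-4 + 3) - 4*I*√2/3)*(-2)) = 6*((-1 - 4*I*√2/3)*(-2)) = 6*(2 + 8*I*√2/3) = 12 + 16*I*√2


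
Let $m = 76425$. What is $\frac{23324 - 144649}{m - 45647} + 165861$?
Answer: $\frac{5104748533}{30778} \approx 1.6586 \cdot 10^{5}$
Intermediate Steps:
$\frac{23324 - 144649}{m - 45647} + 165861 = \frac{23324 - 144649}{76425 - 45647} + 165861 = - \frac{121325}{30778} + 165861 = \frac{5104748533}{30778}$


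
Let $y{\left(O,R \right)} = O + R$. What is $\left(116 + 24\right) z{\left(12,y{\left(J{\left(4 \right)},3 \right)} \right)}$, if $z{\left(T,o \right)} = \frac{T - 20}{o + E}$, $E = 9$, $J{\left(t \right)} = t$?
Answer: $-70$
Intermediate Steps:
$z{\left(T,o \right)} = \frac{-20 + T}{9 + o}$ ($z{\left(T,o \right)} = \frac{T - 20}{o + 9} = \frac{T - 20}{9 + o} = \frac{-20 + T}{9 + o}$)
$\left(116 + 24\right) z{\left(12,y{\left(J{\left(4 \right)},3 \right)} \right)} = \left(116 + 24\right) \frac{-20 + 12}{9 + \left(4 + 3\right)} = 140 \frac{1}{9 + 7} \left(-8\right) = 140 \cdot \frac{1}{16} \left(-8\right) = 140 \left(- \frac{1}{2}\right) = -70$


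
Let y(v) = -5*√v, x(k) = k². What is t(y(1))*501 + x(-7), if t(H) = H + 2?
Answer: -1454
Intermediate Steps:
t(H) = 2 + H
t(y(1))*501 + x(-7) = (2 - 5*√1)*501 + (-7)² = (2 - 5*1)*501 + 49 = (2 - 5)*501 + 49 = -3*501 + 49 = -1503 + 49 = -1454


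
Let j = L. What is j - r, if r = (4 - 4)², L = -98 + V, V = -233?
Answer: -331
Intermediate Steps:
L = -331 (L = -98 - 233 = -331)
r = 0 (r = 0² = 0)
j = -331
j - r = -331 - 1*0 = -331 + 0 = -331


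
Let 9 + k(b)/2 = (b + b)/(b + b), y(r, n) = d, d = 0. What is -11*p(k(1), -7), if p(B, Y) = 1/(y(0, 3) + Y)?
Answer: 11/7 ≈ 1.5714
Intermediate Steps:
y(r, n) = 0
k(b) = -16 (k(b) = -18 + 2*((b + b)/(b + b)) = -18 + 2*((2*b)/((2*b))) = -18 + 2*((2*b)*(1/(2*b))) = -18 + 2*1 = -18 + 2 = -16)
p(B, Y) = 1/Y (p(B, Y) = 1/(0 + Y) = 1/Y)
-11*p(k(1), -7) = -11/(-7) = -11*(-⅐) = 11/7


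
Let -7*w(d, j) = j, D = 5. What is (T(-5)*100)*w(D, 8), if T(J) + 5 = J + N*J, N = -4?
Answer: -8000/7 ≈ -1142.9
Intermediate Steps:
T(J) = -5 - 3*J (T(J) = -5 + (J - 4*J) = -5 - 3*J)
w(d, j) = -j/7
(T(-5)*100)*w(D, 8) = ((-5 - 3*(-5))*100)*(-1/7*8) = ((-5 + 15)*100)*(-8/7) = (10*100)*(-8/7) = 1000*(-8/7) = -8000/7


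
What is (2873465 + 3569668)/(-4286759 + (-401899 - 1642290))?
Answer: -2147711/2110316 ≈ -1.0177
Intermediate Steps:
(2873465 + 3569668)/(-4286759 + (-401899 - 1642290)) = 6443133/(-4286759 - 2044189) = 6443133/(-6330948) = 6443133*(-1/6330948) = -2147711/2110316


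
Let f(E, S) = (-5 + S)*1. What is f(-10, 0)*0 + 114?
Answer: 114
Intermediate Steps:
f(E, S) = -5 + S
f(-10, 0)*0 + 114 = (-5 + 0)*0 + 114 = -5*0 + 114 = 0 + 114 = 114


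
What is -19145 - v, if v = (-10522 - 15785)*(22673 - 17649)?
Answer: 132147223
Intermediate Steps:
v = -132166368 (v = -26307*5024 = -132166368)
-19145 - v = -19145 - 1*(-132166368) = -19145 + 132166368 = 132147223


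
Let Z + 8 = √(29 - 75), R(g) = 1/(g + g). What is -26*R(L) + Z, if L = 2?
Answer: -29/2 + I*√46 ≈ -14.5 + 6.7823*I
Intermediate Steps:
R(g) = 1/(2*g)
Z = -8 + I*√46 (Z = -8 + √(29 - 75) = -8 + √(-46) = -8 + I*√46 ≈ -8.0 + 6.7823*I)
-26*R(L) + Z = -13/2 + (-8 + I*√46) = -29/2 + I*√46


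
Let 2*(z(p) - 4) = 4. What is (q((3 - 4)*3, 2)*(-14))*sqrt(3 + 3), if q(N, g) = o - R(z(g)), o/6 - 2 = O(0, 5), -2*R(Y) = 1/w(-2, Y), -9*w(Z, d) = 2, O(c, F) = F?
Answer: -1113*sqrt(6)/2 ≈ -1363.1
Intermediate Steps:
w(Z, d) = -2/9 (w(Z, d) = -1/9*2 = -2/9)
z(p) = 6 (z(p) = 4 + (1/2)*4 = 4 + 2 = 6)
R(Y) = 9/4 (R(Y) = -1/(2*(-2/9)) = -1/2*(-9/2) = 9/4)
o = 42 (o = 12 + 6*5 = 12 + 30 = 42)
q(N, g) = 159/4 (q(N, g) = 42 - 1*9/4 = 42 - 9/4 = 159/4)
(q((3 - 4)*3, 2)*(-14))*sqrt(3 + 3) = ((159/4)*(-14))*sqrt(3 + 3) = -1113*sqrt(6)/2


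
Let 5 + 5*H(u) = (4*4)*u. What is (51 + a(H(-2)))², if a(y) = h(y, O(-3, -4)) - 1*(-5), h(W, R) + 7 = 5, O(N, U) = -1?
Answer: 2916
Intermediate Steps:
h(W, R) = -2 (h(W, R) = -7 + 5 = -2)
H(u) = -1 + 16*u/5 (H(u) = -1 + ((4*4)*u)/5 = -1 + (16*u)/5 = -1 + 16*u/5)
a(y) = 3 (a(y) = -2 - 1*(-5) = -2 + 5 = 3)
(51 + a(H(-2)))² = (51 + 3)² = 54² = 2916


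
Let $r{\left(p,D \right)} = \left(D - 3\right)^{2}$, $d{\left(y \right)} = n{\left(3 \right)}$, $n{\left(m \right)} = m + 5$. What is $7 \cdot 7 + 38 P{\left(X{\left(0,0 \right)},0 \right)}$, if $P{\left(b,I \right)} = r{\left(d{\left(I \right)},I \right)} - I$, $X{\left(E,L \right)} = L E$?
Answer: $391$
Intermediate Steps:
$n{\left(m \right)} = 5 + m$
$d{\left(y \right)} = 8$ ($d{\left(y \right)} = 5 + 3 = 8$)
$X{\left(E,L \right)} = E L$
$r{\left(p,D \right)} = \left(-3 + D\right)^{2}$
$P{\left(b,I \right)} = \left(-3 + I\right)^{2} - I$
$7 \cdot 7 + 38 P{\left(X{\left(0,0 \right)},0 \right)} = 7 \cdot 7 + 38 \left(\left(-3 + 0\right)^{2} - 0\right) = 49 + 38 \left(\left(-3\right)^{2} + 0\right) = 49 + 38 \left(9 + 0\right) = 49 + 38 \cdot 9 = 49 + 342 = 391$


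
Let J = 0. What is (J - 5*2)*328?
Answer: -3280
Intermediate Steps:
(J - 5*2)*328 = (0 - 5*2)*328 = (0 - 10)*328 = -10*328 = -3280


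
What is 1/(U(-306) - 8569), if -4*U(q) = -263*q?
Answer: -2/57377 ≈ -3.4857e-5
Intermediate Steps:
U(q) = 263*q/4 (U(q) = -(-263)*q/4 = 263*q/4)
1/(U(-306) - 8569) = 1/((263/4)*(-306) - 8569) = 1/(-40239/2 - 8569) = 1/(-57377/2) = -2/57377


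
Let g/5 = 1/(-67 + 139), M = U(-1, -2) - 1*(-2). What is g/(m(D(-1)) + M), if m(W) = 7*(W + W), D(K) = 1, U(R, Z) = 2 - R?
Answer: 5/1368 ≈ 0.0036550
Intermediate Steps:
m(W) = 14*W (m(W) = 7*(2*W) = 14*W)
M = 5 (M = (2 - 1*(-1)) - 1*(-2) = (2 + 1) + 2 = 3 + 2 = 5)
g = 5/72 (g = 5/(-67 + 139) = 5/72 ≈ 0.069444)
g/(m(D(-1)) + M) = 5/(72*(14*1 + 5)) = 5/(72*(14 + 5)) = (5/72)/19 = (5/72)*(1/19) = 5/1368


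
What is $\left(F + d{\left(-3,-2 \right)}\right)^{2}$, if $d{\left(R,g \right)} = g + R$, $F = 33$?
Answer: $784$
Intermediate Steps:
$d{\left(R,g \right)} = R + g$
$\left(F + d{\left(-3,-2 \right)}\right)^{2} = \left(33 - 5\right)^{2} = 28^{2} = 784$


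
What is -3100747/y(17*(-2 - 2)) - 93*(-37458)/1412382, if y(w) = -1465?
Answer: 730757119094/344856605 ≈ 2119.0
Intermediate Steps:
-3100747/y(17*(-2 - 2)) - 93*(-37458)/1412382 = -3100747/(-1465) - 93*(-37458)/1412382 = -3100747*(-1/1465) + 3483594*(1/1412382) = 3100747/1465 + 580599/235397 = 730757119094/344856605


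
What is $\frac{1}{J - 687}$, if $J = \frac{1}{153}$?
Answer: $- \frac{153}{105110} \approx -0.0014556$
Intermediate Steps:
$J = \frac{1}{153} \approx 0.0065359$
$\frac{1}{J - 687} = \frac{1}{\frac{1}{153} - 687} = \frac{1}{- \frac{105110}{153}} = - \frac{153}{105110}$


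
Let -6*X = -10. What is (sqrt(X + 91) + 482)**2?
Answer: (1446 + sqrt(834))**2/9 ≈ 2.4170e+5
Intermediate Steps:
X = 5/3 (X = -1/6*(-10) = 5/3 ≈ 1.6667)
(sqrt(X + 91) + 482)**2 = (sqrt(5/3 + 91) + 482)**2 = (sqrt(278/3) + 482)**2 = (sqrt(834)/3 + 482)**2 = (482 + sqrt(834)/3)**2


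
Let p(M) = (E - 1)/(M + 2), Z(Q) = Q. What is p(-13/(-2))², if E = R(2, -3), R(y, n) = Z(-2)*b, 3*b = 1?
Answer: 100/2601 ≈ 0.038447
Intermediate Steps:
b = ⅓ (b = (⅓)*1 = ⅓ ≈ 0.33333)
R(y, n) = -⅔ (R(y, n) = -2*⅓ = -⅔)
E = -⅔ ≈ -0.66667
p(M) = -5/(3*(2 + M)) (p(M) = (-⅔ - 1)/(M + 2) = -5/(3*(2 + M)))
p(-13/(-2))² = (-5/(6 + 3*(-13/(-2))))² = (-5/(6 + 3*(-13*(-½))))² = (-5/(6 + 3*(13/2)))² = (-5/(6 + 39/2))² = (-5/51/2)² = (-5*2/51)² = (-10/51)² = 100/2601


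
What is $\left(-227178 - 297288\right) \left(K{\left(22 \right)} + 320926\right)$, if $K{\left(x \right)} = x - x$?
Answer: $-168314775516$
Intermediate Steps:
$K{\left(x \right)} = 0$
$\left(-227178 - 297288\right) \left(K{\left(22 \right)} + 320926\right) = \left(-227178 - 297288\right) \left(0 + 320926\right) = \left(-524466\right) 320926 = -168314775516$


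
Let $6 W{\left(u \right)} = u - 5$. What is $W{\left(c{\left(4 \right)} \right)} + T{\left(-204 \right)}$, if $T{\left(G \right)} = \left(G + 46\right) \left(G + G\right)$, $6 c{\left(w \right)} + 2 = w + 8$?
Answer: $\frac{580171}{9} \approx 64463.0$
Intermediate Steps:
$c{\left(w \right)} = 1 + \frac{w}{6}$ ($c{\left(w \right)} = - \frac{1}{3} + \frac{w + 8}{6} = - \frac{1}{3} + \frac{8 + w}{6} = - \frac{1}{3} + \left(\frac{4}{3} + \frac{w}{6}\right) = 1 + \frac{w}{6}$)
$T{\left(G \right)} = 2 G \left(46 + G\right)$ ($T{\left(G \right)} = \left(46 + G\right) 2 G = 2 G \left(46 + G\right)$)
$W{\left(u \right)} = - \frac{5}{6} + \frac{u}{6}$ ($W{\left(u \right)} = \frac{u - 5}{6} = \frac{-5 + u}{6} = - \frac{5}{6} + \frac{u}{6}$)
$W{\left(c{\left(4 \right)} \right)} + T{\left(-204 \right)} = \left(- \frac{5}{6} + \frac{1 + \frac{1}{6} \cdot 4}{6}\right) + 2 \left(-204\right) \left(46 - 204\right) = \left(- \frac{5}{6} + \frac{1 + \frac{2}{3}}{6}\right) + 2 \left(-204\right) \left(-158\right) = \left(- \frac{5}{6} + \frac{1}{6} \cdot \frac{5}{3}\right) + 64464 = \left(- \frac{5}{6} + \frac{5}{18}\right) + 64464 = - \frac{5}{9} + 64464 = \frac{580171}{9}$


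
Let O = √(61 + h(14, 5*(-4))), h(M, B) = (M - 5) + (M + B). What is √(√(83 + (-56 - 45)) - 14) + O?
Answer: 8 + √(-14 + 3*I*√2) ≈ 8.5607 + 3.7834*I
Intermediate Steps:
h(M, B) = -5 + B + 2*M (h(M, B) = (-5 + M) + (B + M) = -5 + B + 2*M)
O = 8 (O = √(61 + (-5 + 5*(-4) + 2*14)) = √(61 + (-5 - 20 + 28)) = √(61 + 3) = √64 = 8)
√(√(83 + (-56 - 45)) - 14) + O = √(√(83 + (-56 - 45)) - 14) + 8 = √(√(83 - 101) - 14) + 8 = √(√(-18) - 14) + 8 = √(3*I*√2 - 14) + 8 = √(-14 + 3*I*√2) + 8 = 8 + √(-14 + 3*I*√2)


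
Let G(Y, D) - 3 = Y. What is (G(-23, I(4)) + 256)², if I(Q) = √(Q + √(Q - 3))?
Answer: 55696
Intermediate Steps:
I(Q) = √(Q + √(-3 + Q))
G(Y, D) = 3 + Y
(G(-23, I(4)) + 256)² = ((3 - 23) + 256)² = (-20 + 256)² = 236² = 55696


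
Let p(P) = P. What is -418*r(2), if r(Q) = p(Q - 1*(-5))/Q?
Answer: -1463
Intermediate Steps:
r(Q) = (5 + Q)/Q (r(Q) = (Q - 1*(-5))/Q = (Q + 5)/Q = (5 + Q)/Q)
-418*r(2) = -418*(5 + 2)/2 = -209*7 = -418*7/2 = -1463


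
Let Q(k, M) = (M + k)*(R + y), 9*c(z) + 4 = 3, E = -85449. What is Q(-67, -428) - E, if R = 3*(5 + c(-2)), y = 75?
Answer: 41064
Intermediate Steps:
c(z) = -1/9 (c(z) = -4/9 + (1/9)*3 = -4/9 + 1/3 = -1/9)
R = 44/3 (R = 3*(5 - 1/9) = 3*(44/9) = 44/3 ≈ 14.667)
Q(k, M) = 269*M/3 + 269*k/3 (Q(k, M) = (M + k)*(44/3 + 75) = (M + k)*(269/3) = 269*M/3 + 269*k/3)
Q(-67, -428) - E = ((269/3)*(-428) + (269/3)*(-67)) - 1*(-85449) = (-115132/3 - 18023/3) + 85449 = -44385 + 85449 = 41064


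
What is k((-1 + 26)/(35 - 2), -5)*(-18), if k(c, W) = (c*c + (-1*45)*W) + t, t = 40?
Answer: -578420/121 ≈ -4780.3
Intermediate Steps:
k(c, W) = 40 + c² - 45*W (k(c, W) = (c*c + (-1*45)*W) + 40 = (c² - 45*W) + 40 = 40 + c² - 45*W)
k((-1 + 26)/(35 - 2), -5)*(-18) = (40 + ((-1 + 26)/(35 - 2))² - 45*(-5))*(-18) = (40 + (25/33)² + 225)*(-18) = (40 + 625/1089 + 225)*(-18) = (289210/1089)*(-18) = -578420/121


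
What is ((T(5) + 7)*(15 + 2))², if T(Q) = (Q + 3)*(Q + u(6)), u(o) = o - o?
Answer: 638401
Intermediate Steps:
u(o) = 0
T(Q) = Q*(3 + Q) (T(Q) = (Q + 3)*(Q + 0) = (3 + Q)*Q = Q*(3 + Q))
((T(5) + 7)*(15 + 2))² = ((5*(3 + 5) + 7)*(15 + 2))² = ((5*8 + 7)*17)² = ((40 + 7)*17)² = (47*17)² = 799² = 638401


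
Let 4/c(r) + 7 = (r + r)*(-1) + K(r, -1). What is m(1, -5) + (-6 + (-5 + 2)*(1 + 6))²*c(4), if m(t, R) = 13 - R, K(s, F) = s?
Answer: -2718/11 ≈ -247.09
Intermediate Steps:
c(r) = 4/(-7 - r) (c(r) = 4/(-7 + ((r + r)*(-1) + r)) = 4/(-7 + ((2*r)*(-1) + r)) = 4/(-7 + (-2*r + r)) = 4/(-7 - r))
m(1, -5) + (-6 + (-5 + 2)*(1 + 6))²*c(4) = (13 - 1*(-5)) + (-6 + (-5 + 2)*(1 + 6))²*(-4/(7 + 4)) = (13 + 5) + (-6 - 3*7)²*(-4/11) = 18 + (-6 - 21)²*(-4*1/11) = 18 + (-27)²*(-4/11) = 18 + 729*(-4/11) = 18 - 2916/11 = -2718/11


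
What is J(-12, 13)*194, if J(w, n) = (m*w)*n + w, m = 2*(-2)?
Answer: 118728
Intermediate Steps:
m = -4
J(w, n) = w - 4*n*w (J(w, n) = (-4*w)*n + w = -4*n*w + w = w - 4*n*w)
J(-12, 13)*194 = -12*(1 - 4*13)*194 = -12*(1 - 52)*194 = -12*(-51)*194 = 612*194 = 118728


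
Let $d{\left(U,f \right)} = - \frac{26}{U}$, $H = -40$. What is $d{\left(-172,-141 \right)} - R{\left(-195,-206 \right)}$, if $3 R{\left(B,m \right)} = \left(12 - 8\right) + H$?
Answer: $\frac{1045}{86} \approx 12.151$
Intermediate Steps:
$R{\left(B,m \right)} = -12$ ($R{\left(B,m \right)} = \frac{\left(12 - 8\right) - 40}{3} = \frac{4 - 40}{3} = \frac{1}{3} \left(-36\right) = -12$)
$d{\left(-172,-141 \right)} - R{\left(-195,-206 \right)} = - \frac{26}{-172} - -12 = \left(-26\right) \left(- \frac{1}{172}\right) + 12 = \frac{13}{86} + 12 = \frac{1045}{86}$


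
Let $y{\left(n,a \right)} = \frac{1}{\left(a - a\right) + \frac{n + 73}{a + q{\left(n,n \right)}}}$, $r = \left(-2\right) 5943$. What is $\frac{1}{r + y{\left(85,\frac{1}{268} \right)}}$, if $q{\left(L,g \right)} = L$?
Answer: $- \frac{42344}{503278003} \approx -8.4136 \cdot 10^{-5}$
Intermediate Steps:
$r = -11886$
$y{\left(n,a \right)} = \frac{a + n}{73 + n}$ ($y{\left(n,a \right)} = \frac{1}{\left(a - a\right) + \frac{n + 73}{a + n}} = \frac{1}{0 + \frac{73 + n}{a + n}} = \frac{1}{\frac{1}{a + n} \left(73 + n\right)} = \frac{a + n}{73 + n}$)
$\frac{1}{r + y{\left(85,\frac{1}{268} \right)}} = \frac{1}{-11886 + \frac{\frac{1}{268} + 85}{73 + 85}} = \frac{1}{-11886 + \frac{\frac{1}{268} + 85}{158}} = \frac{1}{-11886 + \frac{1}{158} \cdot \frac{22781}{268}} = \frac{1}{-11886 + \frac{22781}{42344}} = \frac{1}{- \frac{503278003}{42344}} = - \frac{42344}{503278003}$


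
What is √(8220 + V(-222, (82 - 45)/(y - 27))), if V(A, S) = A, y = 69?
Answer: √7998 ≈ 89.432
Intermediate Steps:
√(8220 + V(-222, (82 - 45)/(y - 27))) = √(8220 - 222) = √7998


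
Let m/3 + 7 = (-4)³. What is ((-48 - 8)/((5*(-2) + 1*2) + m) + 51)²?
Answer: 128300929/48841 ≈ 2626.9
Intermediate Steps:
m = -213 (m = -21 + 3*(-4)³ = -21 + 3*(-64) = -21 - 192 = -213)
((-48 - 8)/((5*(-2) + 1*2) + m) + 51)² = ((-48 - 8)/((5*(-2) + 1*2) - 213) + 51)² = (-56/((-10 + 2) - 213) + 51)² = (-56/(-8 - 213) + 51)² = (-56/(-221) + 51)² = (-56*(-1/221) + 51)² = (56/221 + 51)² = (11327/221)² = 128300929/48841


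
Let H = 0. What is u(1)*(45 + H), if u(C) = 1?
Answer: 45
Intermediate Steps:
u(1)*(45 + H) = 1*(45 + 0) = 1*45 = 45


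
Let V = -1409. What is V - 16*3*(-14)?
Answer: -737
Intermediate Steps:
V - 16*3*(-14) = -1409 - 16*3*(-14) = -1409 - 48*(-14) = -1409 - 1*(-672) = -1409 + 672 = -737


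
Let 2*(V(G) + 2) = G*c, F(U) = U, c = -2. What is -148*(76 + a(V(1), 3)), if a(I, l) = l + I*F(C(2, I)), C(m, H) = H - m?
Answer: -13912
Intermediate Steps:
V(G) = -2 - G (V(G) = -2 + (G*(-2))/2 = -2 + (-2*G)/2 = -2 - G)
a(I, l) = l + I*(-2 + I) (a(I, l) = l + I*(I - 1*2) = l + I*(I - 2) = l + I*(-2 + I))
-148*(76 + a(V(1), 3)) = -148*(76 + (3 + (-2 - 1*1)*(-2 + (-2 - 1*1)))) = -148*(76 + (3 + (-2 - 1)*(-2 + (-2 - 1)))) = -148*(76 + (3 - 3*(-2 - 3))) = -148*(76 + (3 - 3*(-5))) = -148*(76 + (3 + 15)) = -148*(76 + 18) = -148*94 = -13912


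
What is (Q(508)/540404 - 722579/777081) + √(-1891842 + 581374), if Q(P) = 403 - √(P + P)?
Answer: -390171418273/419937680724 - √254/270202 + 2*I*√327617 ≈ -0.92918 + 1144.8*I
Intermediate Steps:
Q(P) = 403 - √2*√P (Q(P) = 403 - √(2*P) = 403 - √2*√P)
(Q(508)/540404 - 722579/777081) + √(-1891842 + 581374) = ((403 - √2*√508)/540404 - 722579/777081) + √(-1891842 + 581374) = ((403 - √2*2*√127)*(1/540404) - 722579*1/777081) + √(-1310468) = ((403 - 2*√254)*(1/540404) - 722579/777081) + 2*I*√327617 = ((403/540404 - √254/270202) - 722579/777081) + 2*I*√327617 = (-390171418273/419937680724 - √254/270202) + 2*I*√327617 = -390171418273/419937680724 - √254/270202 + 2*I*√327617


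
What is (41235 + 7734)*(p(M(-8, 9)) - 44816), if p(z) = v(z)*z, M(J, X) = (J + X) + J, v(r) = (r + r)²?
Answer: -2261780172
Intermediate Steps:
v(r) = 4*r² (v(r) = (2*r)² = 4*r²)
M(J, X) = X + 2*J
p(z) = 4*z³ (p(z) = (4*z²)*z = 4*z³)
(41235 + 7734)*(p(M(-8, 9)) - 44816) = (41235 + 7734)*(4*(9 + 2*(-8))³ - 44816) = 48969*(4*(9 - 16)³ - 44816) = 48969*(4*(-7)³ - 44816) = 48969*(4*(-343) - 44816) = 48969*(-1372 - 44816) = 48969*(-46188) = -2261780172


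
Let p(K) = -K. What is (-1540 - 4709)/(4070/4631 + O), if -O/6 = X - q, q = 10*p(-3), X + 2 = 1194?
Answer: 2630829/2934842 ≈ 0.89641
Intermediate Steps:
X = 1192 (X = -2 + 1194 = 1192)
q = 30 (q = 10*(-1*(-3)) = 10*3 = 30)
O = -6972 (O = -6*(1192 - 1*30) = -6*(1192 - 30) = -6*1162 = -6972)
(-1540 - 4709)/(4070/4631 + O) = (-1540 - 4709)/(4070/4631 - 6972) = -6249/(4070*(1/4631) - 6972) = -6249/(370/421 - 6972) = -6249/(-2934842/421) = -6249*(-421/2934842) = 2630829/2934842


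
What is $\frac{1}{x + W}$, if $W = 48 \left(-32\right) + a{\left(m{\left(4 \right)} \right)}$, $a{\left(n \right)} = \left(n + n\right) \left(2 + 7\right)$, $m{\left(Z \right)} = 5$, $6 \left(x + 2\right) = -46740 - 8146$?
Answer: $- \frac{3}{31787} \approx -9.4378 \cdot 10^{-5}$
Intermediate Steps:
$x = - \frac{27449}{3}$ ($x = -2 + \frac{-46740 - 8146}{6} = -2 + \frac{1}{6} \left(-54886\right) = -2 - \frac{27443}{3} = - \frac{27449}{3} \approx -9149.7$)
$a{\left(n \right)} = 18 n$ ($a{\left(n \right)} = 2 n 9 = 18 n$)
$W = -1446$ ($W = 48 \left(-32\right) + 18 \cdot 5 = -1536 + 90 = -1446$)
$\frac{1}{x + W} = \frac{1}{- \frac{27449}{3} - 1446} = \frac{1}{- \frac{31787}{3}} = - \frac{3}{31787}$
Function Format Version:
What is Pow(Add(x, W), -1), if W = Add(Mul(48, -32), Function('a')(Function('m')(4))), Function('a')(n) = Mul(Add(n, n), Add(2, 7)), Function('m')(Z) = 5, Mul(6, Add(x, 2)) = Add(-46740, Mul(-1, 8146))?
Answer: Rational(-3, 31787) ≈ -9.4378e-5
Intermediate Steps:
x = Rational(-27449, 3) (x = Add(-2, Mul(Rational(1, 6), Add(-46740, Mul(-1, 8146)))) = Add(-2, Mul(Rational(1, 6), Add(-46740, -8146))) = Add(-2, Mul(Rational(1, 6), -54886)) = Add(-2, Rational(-27443, 3)) = Rational(-27449, 3) ≈ -9149.7)
Function('a')(n) = Mul(18, n) (Function('a')(n) = Mul(Mul(2, n), 9) = Mul(18, n))
W = -1446 (W = Add(Mul(48, -32), Mul(18, 5)) = Add(-1536, 90) = -1446)
Pow(Add(x, W), -1) = Pow(Add(Rational(-27449, 3), -1446), -1) = Pow(Rational(-31787, 3), -1) = Rational(-3, 31787)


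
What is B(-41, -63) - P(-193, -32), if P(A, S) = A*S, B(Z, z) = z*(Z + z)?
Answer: 376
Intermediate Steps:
B(-41, -63) - P(-193, -32) = -63*(-41 - 63) - (-193)*(-32) = -63*(-104) - 1*6176 = 6552 - 6176 = 376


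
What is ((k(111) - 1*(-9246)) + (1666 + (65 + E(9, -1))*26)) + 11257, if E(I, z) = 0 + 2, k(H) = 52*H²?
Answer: 664603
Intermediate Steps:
E(I, z) = 2
((k(111) - 1*(-9246)) + (1666 + (65 + E(9, -1))*26)) + 11257 = ((52*111² - 1*(-9246)) + (1666 + (65 + 2)*26)) + 11257 = ((52*12321 + 9246) + (1666 + 67*26)) + 11257 = ((640692 + 9246) + (1666 + 1742)) + 11257 = (649938 + 3408) + 11257 = 653346 + 11257 = 664603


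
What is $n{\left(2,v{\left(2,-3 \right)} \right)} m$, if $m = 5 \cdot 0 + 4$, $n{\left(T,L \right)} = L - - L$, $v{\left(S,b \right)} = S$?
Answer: $16$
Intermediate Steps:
$n{\left(T,L \right)} = 2 L$ ($n{\left(T,L \right)} = L + L = 2 L$)
$m = 4$ ($m = 0 + 4 = 4$)
$n{\left(2,v{\left(2,-3 \right)} \right)} m = 2 \cdot 2 \cdot 4 = 4 \cdot 4 = 16$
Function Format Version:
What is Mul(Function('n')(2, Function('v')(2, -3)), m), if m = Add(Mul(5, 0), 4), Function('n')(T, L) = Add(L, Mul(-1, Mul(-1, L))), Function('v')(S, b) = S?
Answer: 16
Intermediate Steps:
Function('n')(T, L) = Mul(2, L) (Function('n')(T, L) = Add(L, L) = Mul(2, L))
m = 4 (m = Add(0, 4) = 4)
Mul(Function('n')(2, Function('v')(2, -3)), m) = Mul(Mul(2, 2), 4) = Mul(4, 4) = 16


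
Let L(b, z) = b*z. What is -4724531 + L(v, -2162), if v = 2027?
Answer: -9106905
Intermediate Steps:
-4724531 + L(v, -2162) = -4724531 + 2027*(-2162) = -4724531 - 4382374 = -9106905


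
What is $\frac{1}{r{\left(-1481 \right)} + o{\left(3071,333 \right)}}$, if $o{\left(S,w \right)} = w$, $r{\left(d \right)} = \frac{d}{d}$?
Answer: $\frac{1}{334} \approx 0.002994$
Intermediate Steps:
$r{\left(d \right)} = 1$
$\frac{1}{r{\left(-1481 \right)} + o{\left(3071,333 \right)}} = \frac{1}{1 + 333} = \frac{1}{334}$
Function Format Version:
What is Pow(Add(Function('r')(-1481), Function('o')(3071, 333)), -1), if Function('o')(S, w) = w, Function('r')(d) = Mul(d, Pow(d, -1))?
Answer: Rational(1, 334) ≈ 0.0029940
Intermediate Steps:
Function('r')(d) = 1
Pow(Add(Function('r')(-1481), Function('o')(3071, 333)), -1) = Pow(Add(1, 333), -1) = Pow(334, -1) = Rational(1, 334)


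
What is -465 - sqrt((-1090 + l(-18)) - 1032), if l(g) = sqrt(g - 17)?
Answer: -465 - sqrt(-2122 + I*sqrt(35)) ≈ -465.06 - 46.065*I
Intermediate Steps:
l(g) = sqrt(-17 + g)
-465 - sqrt((-1090 + l(-18)) - 1032) = -465 - sqrt((-1090 + sqrt(-17 - 18)) - 1032) = -465 - sqrt((-1090 + sqrt(-35)) - 1032) = -465 - sqrt((-1090 + I*sqrt(35)) - 1032) = -465 - sqrt(-2122 + I*sqrt(35))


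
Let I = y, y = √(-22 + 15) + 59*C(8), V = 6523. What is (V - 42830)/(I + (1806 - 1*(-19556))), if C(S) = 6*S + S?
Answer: -895548462/608411563 + 36307*I*√7/608411563 ≈ -1.4719 + 0.00015789*I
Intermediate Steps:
C(S) = 7*S
y = 3304 + I*√7 (y = √(-22 + 15) + 59*(7*8) = √(-7) + 59*56 = I*√7 + 3304 = 3304 + I*√7 ≈ 3304.0 + 2.6458*I)
I = 3304 + I*√7 ≈ 3304.0 + 2.6458*I
(V - 42830)/(I + (1806 - 1*(-19556))) = (6523 - 42830)/((3304 + I*√7) + (1806 - 1*(-19556))) = -36307/((3304 + I*√7) + (1806 + 19556)) = -36307/((3304 + I*√7) + 21362) = -36307/(24666 + I*√7)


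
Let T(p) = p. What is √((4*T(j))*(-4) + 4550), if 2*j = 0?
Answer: 5*√182 ≈ 67.454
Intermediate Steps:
j = 0 (j = (½)*0 = 0)
√((4*T(j))*(-4) + 4550) = √((4*0)*(-4) + 4550) = √(0*(-4) + 4550) = √(0 + 4550) = √4550 = 5*√182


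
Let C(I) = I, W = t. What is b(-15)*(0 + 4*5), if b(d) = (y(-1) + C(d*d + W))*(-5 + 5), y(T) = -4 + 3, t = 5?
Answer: 0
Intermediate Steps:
W = 5
y(T) = -1
b(d) = 0 (b(d) = (-1 + (d*d + 5))*(-5 + 5) = (-1 + (d**2 + 5))*0 = (-1 + (5 + d**2))*0 = (4 + d**2)*0 = 0)
b(-15)*(0 + 4*5) = 0*(0 + 4*5) = 0*(0 + 20) = 0*20 = 0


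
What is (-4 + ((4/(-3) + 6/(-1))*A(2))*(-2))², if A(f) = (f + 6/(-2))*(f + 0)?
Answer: 10000/9 ≈ 1111.1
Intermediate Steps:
A(f) = f*(-3 + f) (A(f) = (f + 6*(-½))*f = (f - 3)*f = (-3 + f)*f = f*(-3 + f))
(-4 + ((4/(-3) + 6/(-1))*A(2))*(-2))² = (-4 + ((4/(-3) + 6/(-1))*(2*(-3 + 2)))*(-2))² = (-4 + ((4*(-⅓) + 6*(-1))*(2*(-1)))*(-2))² = (-4 + ((-4/3 - 6)*(-2))*(-2))² = (-4 - 22/3*(-2)*(-2))² = (-4 + (44/3)*(-2))² = (-4 - 88/3)² = (-100/3)² = 10000/9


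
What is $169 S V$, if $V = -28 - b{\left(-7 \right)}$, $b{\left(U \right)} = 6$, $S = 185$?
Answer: $-1063010$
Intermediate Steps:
$V = -34$ ($V = -28 - 6 = -34$)
$169 S V = 169 \cdot 185 \left(-34\right) = 31265 \left(-34\right) = -1063010$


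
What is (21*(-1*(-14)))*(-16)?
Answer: -4704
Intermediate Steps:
(21*(-1*(-14)))*(-16) = (21*14)*(-16) = 294*(-16) = -4704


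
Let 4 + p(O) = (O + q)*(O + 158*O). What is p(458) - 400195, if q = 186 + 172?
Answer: 59022553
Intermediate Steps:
q = 358
p(O) = -4 + 159*O*(358 + O) (p(O) = -4 + (O + 358)*(O + 158*O) = -4 + (358 + O)*(159*O) = -4 + 159*O*(358 + O))
p(458) - 400195 = (-4 + 159*458² + 56922*458) - 400195 = (-4 + 159*209764 + 26070276) - 400195 = (-4 + 33352476 + 26070276) - 400195 = 59422748 - 400195 = 59022553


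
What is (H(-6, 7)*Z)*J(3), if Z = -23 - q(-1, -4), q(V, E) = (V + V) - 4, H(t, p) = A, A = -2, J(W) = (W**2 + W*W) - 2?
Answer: 544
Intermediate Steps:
J(W) = -2 + 2*W**2 (J(W) = (W**2 + W**2) - 2 = 2*W**2 - 2 = -2 + 2*W**2)
H(t, p) = -2
q(V, E) = -4 + 2*V (q(V, E) = 2*V - 4 = -4 + 2*V)
Z = -17 (Z = -23 - (-4 + 2*(-1)) = -23 - (-4 - 2) = -23 - 1*(-6) = -23 + 6 = -17)
(H(-6, 7)*Z)*J(3) = (-2*(-17))*(-2 + 2*3**2) = 34*(-2 + 2*9) = 34*(-2 + 18) = 34*16 = 544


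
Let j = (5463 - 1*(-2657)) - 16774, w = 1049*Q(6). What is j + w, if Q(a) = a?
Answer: -2360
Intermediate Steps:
w = 6294 (w = 1049*6 = 6294)
j = -8654 (j = (5463 + 2657) - 16774 = 8120 - 16774 = -8654)
j + w = -8654 + 6294 = -2360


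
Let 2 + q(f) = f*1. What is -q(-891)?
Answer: 893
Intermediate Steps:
q(f) = -2 + f (q(f) = -2 + f*1 = -2 + f)
-q(-891) = -(-2 - 891) = -1*(-893) = 893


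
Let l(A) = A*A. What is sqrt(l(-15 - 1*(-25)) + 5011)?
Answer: sqrt(5111) ≈ 71.491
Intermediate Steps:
l(A) = A**2
sqrt(l(-15 - 1*(-25)) + 5011) = sqrt((-15 - 1*(-25))**2 + 5011) = sqrt((-15 + 25)**2 + 5011) = sqrt(10**2 + 5011) = sqrt(100 + 5011) = sqrt(5111)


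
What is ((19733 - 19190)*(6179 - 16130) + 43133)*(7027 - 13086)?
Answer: 32477815340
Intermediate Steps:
((19733 - 19190)*(6179 - 16130) + 43133)*(7027 - 13086) = (543*(-9951) + 43133)*(-6059) = (-5403393 + 43133)*(-6059) = -5360260*(-6059) = 32477815340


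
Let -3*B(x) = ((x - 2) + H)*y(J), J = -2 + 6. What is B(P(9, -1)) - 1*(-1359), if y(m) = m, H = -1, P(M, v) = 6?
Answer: 1355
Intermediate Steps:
J = 4
B(x) = 4 - 4*x/3 (B(x) = -((x - 2) - 1)*4/3 = -((-2 + x) - 1)*4/3 = -(-3 + x)*4/3 = -(-12 + 4*x)/3 = 4 - 4*x/3)
B(P(9, -1)) - 1*(-1359) = (4 - 4/3*6) - 1*(-1359) = (4 - 8) + 1359 = -4 + 1359 = 1355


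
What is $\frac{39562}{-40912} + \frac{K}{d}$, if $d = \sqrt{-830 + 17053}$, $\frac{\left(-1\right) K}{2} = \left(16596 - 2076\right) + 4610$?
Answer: $- \frac{19781}{20456} - \frac{38260 \sqrt{16223}}{16223} \approx -301.35$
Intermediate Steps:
$K = -38260$ ($K = - 2 \left(\left(16596 - 2076\right) + 4610\right) = - 2 \left(14520 + 4610\right) = \left(-2\right) 19130 = -38260$)
$d = \sqrt{16223} \approx 127.37$
$\frac{39562}{-40912} + \frac{K}{d} = \frac{39562}{-40912} - \frac{38260}{\sqrt{16223}} = 39562 \left(- \frac{1}{40912}\right) - 38260 \frac{\sqrt{16223}}{16223} = - \frac{19781}{20456} - \frac{38260 \sqrt{16223}}{16223}$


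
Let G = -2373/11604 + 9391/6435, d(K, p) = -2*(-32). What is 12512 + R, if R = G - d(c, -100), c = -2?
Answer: 309869174143/24890580 ≈ 12449.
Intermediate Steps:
d(K, p) = 64
G = 31234303/24890580 (G = -2373*1/11604 + 9391*(1/6435) = -791/3868 + 9391/6435 = 31234303/24890580 ≈ 1.2549)
R = -1561762817/24890580 (R = 31234303/24890580 - 1*64 = 31234303/24890580 - 64 = -1561762817/24890580 ≈ -62.745)
12512 + R = 12512 - 1561762817/24890580 = 309869174143/24890580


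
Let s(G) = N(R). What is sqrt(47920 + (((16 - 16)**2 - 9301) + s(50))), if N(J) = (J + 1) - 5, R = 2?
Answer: 23*sqrt(73) ≈ 196.51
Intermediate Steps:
N(J) = -4 + J (N(J) = (1 + J) - 5 = -4 + J)
s(G) = -2 (s(G) = -4 + 2 = -2)
sqrt(47920 + (((16 - 16)**2 - 9301) + s(50))) = sqrt(47920 + (((16 - 16)**2 - 9301) - 2)) = sqrt(47920 + ((0**2 - 9301) - 2)) = sqrt(47920 + ((0 - 9301) - 2)) = sqrt(47920 + (-9301 - 2)) = sqrt(47920 - 9303) = sqrt(38617) = 23*sqrt(73)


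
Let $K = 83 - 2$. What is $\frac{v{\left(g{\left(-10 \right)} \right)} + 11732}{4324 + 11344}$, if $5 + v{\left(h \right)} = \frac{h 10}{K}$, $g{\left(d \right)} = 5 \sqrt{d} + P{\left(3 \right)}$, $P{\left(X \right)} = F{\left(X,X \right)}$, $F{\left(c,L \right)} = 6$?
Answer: $\frac{316649}{423036} + \frac{25 i \sqrt{10}}{634554} \approx 0.74852 + 0.00012459 i$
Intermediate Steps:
$P{\left(X \right)} = 6$
$K = 81$ ($K = 83 - 2 = 81$)
$g{\left(d \right)} = 6 + 5 \sqrt{d}$ ($g{\left(d \right)} = 5 \sqrt{d} + 6 = 6 + 5 \sqrt{d}$)
$v{\left(h \right)} = -5 + \frac{10 h}{81}$ ($v{\left(h \right)} = -5 + \frac{h 10}{81} = -5 + 10 h \frac{1}{81} = -5 + \frac{10 h}{81}$)
$\frac{v{\left(g{\left(-10 \right)} \right)} + 11732}{4324 + 11344} = \frac{\left(-5 + \frac{10 \left(6 + 5 \sqrt{-10}\right)}{81}\right) + 11732}{4324 + 11344} = \frac{\left(-5 + \frac{10 \left(6 + 5 i \sqrt{10}\right)}{81}\right) + 11732}{15668} = \left(\left(-5 + \frac{10 \left(6 + 5 i \sqrt{10}\right)}{81}\right) + 11732\right) \frac{1}{15668} = \left(\left(-5 + \left(\frac{20}{27} + \frac{50 i \sqrt{10}}{81}\right)\right) + 11732\right) \frac{1}{15668} = \left(\left(- \frac{115}{27} + \frac{50 i \sqrt{10}}{81}\right) + 11732\right) \frac{1}{15668} = \left(\frac{316649}{27} + \frac{50 i \sqrt{10}}{81}\right) \frac{1}{15668} = \frac{316649}{423036} + \frac{25 i \sqrt{10}}{634554}$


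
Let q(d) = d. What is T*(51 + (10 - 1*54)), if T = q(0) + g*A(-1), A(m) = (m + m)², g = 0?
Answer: 0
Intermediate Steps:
A(m) = 4*m² (A(m) = (2*m)² = 4*m²)
T = 0 (T = 0 + 0*(4*(-1)²) = 0 + 0*(4*1) = 0 + 0*4 = 0 + 0 = 0)
T*(51 + (10 - 1*54)) = 0*(51 + (10 - 1*54)) = 0*(51 + (10 - 54)) = 0*(51 - 44) = 0*7 = 0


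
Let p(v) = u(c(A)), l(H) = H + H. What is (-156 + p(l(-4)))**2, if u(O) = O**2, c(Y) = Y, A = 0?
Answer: 24336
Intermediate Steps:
l(H) = 2*H
p(v) = 0 (p(v) = 0**2 = 0)
(-156 + p(l(-4)))**2 = (-156 + 0)**2 = (-156)**2 = 24336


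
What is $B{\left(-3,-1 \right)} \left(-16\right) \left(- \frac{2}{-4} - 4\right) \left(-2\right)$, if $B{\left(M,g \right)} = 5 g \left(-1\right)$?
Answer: $-560$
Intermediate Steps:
$B{\left(M,g \right)} = - 5 g$
$B{\left(-3,-1 \right)} \left(-16\right) \left(- \frac{2}{-4} - 4\right) \left(-2\right) = \left(-5\right) \left(-1\right) \left(-16\right) \left(- \frac{2}{-4} - 4\right) \left(-2\right) = 5 \left(-16\right) \left(\left(-2\right) \left(- \frac{1}{4}\right) - 4\right) \left(-2\right) = - 80 \left(\frac{1}{2} - 4\right) \left(-2\right) = - 80 \left(\left(- \frac{7}{2}\right) \left(-2\right)\right) = \left(-80\right) 7 = -560$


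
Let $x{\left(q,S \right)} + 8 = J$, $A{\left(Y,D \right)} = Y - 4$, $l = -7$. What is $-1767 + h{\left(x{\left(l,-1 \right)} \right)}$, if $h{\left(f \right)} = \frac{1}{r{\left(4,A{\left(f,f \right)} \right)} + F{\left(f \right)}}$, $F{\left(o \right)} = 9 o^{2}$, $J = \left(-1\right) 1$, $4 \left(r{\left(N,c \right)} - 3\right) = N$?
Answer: $- \frac{1295210}{733} \approx -1767.0$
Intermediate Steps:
$A{\left(Y,D \right)} = -4 + Y$ ($A{\left(Y,D \right)} = Y - 4 = -4 + Y$)
$r{\left(N,c \right)} = 3 + \frac{N}{4}$
$J = -1$
$x{\left(q,S \right)} = -9$ ($x{\left(q,S \right)} = -8 - 1 = -9$)
$h{\left(f \right)} = \frac{1}{4 + 9 f^{2}}$ ($h{\left(f \right)} = \frac{1}{\left(3 + \frac{1}{4} \cdot 4\right) + 9 f^{2}} = \frac{1}{\left(3 + 1\right) + 9 f^{2}} = \frac{1}{4 + 9 f^{2}}$)
$-1767 + h{\left(x{\left(l,-1 \right)} \right)} = -1767 + \frac{1}{4 + 9 \left(-9\right)^{2}} = -1767 + \frac{1}{4 + 9 \cdot 81} = -1767 + \frac{1}{4 + 729} = -1767 + \frac{1}{733} = - \frac{1295210}{733}$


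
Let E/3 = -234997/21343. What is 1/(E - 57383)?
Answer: -3049/175061480 ≈ -1.7417e-5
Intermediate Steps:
E = -100713/3049 (E = 3*(-234997/21343) = 3*(-234997*1/21343) = 3*(-33571/3049) = -100713/3049 ≈ -33.031)
1/(E - 57383) = 1/(-100713/3049 - 57383) = 1/(-175061480/3049) = -3049/175061480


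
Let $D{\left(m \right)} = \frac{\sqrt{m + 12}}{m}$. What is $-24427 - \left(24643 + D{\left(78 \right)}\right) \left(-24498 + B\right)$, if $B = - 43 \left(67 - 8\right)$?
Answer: $666199078 + \frac{27035 \sqrt{10}}{26} \approx 6.662 \cdot 10^{8}$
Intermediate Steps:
$B = -2537$ ($B = \left(-43\right) 59 = -2537$)
$D{\left(m \right)} = \frac{\sqrt{12 + m}}{m}$
$-24427 - \left(24643 + D{\left(78 \right)}\right) \left(-24498 + B\right) = -24427 - \left(24643 + \frac{\sqrt{12 + 78}}{78}\right) \left(-24498 - 2537\right) = -24427 - \left(24643 + \frac{\sqrt{90}}{78}\right) \left(-27035\right) = -24427 - \left(24643 + \frac{3 \sqrt{10}}{78}\right) \left(-27035\right) = -24427 - \left(24643 + \frac{\sqrt{10}}{26}\right) \left(-27035\right) = -24427 - \left(-666223505 - \frac{27035 \sqrt{10}}{26}\right) = -24427 + \left(666223505 + \frac{27035 \sqrt{10}}{26}\right) = 666199078 + \frac{27035 \sqrt{10}}{26}$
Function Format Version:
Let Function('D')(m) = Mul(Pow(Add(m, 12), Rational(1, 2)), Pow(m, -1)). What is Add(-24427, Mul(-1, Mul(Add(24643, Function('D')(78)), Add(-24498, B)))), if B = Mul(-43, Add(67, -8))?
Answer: Add(666199078, Mul(Rational(27035, 26), Pow(10, Rational(1, 2)))) ≈ 6.6620e+8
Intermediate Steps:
B = -2537 (B = Mul(-43, 59) = -2537)
Function('D')(m) = Mul(Pow(m, -1), Pow(Add(12, m), Rational(1, 2))) (Function('D')(m) = Mul(Pow(Add(12, m), Rational(1, 2)), Pow(m, -1)) = Mul(Pow(m, -1), Pow(Add(12, m), Rational(1, 2))))
Add(-24427, Mul(-1, Mul(Add(24643, Function('D')(78)), Add(-24498, B)))) = Add(-24427, Mul(-1, Mul(Add(24643, Mul(Pow(78, -1), Pow(Add(12, 78), Rational(1, 2)))), Add(-24498, -2537)))) = Add(-24427, Mul(-1, Mul(Add(24643, Mul(Rational(1, 78), Pow(90, Rational(1, 2)))), -27035))) = Add(-24427, Mul(-1, Mul(Add(24643, Mul(Rational(1, 78), Mul(3, Pow(10, Rational(1, 2))))), -27035))) = Add(-24427, Mul(-1, Mul(Add(24643, Mul(Rational(1, 26), Pow(10, Rational(1, 2)))), -27035))) = Add(-24427, Mul(-1, Add(-666223505, Mul(Rational(-27035, 26), Pow(10, Rational(1, 2)))))) = Add(-24427, Add(666223505, Mul(Rational(27035, 26), Pow(10, Rational(1, 2))))) = Add(666199078, Mul(Rational(27035, 26), Pow(10, Rational(1, 2))))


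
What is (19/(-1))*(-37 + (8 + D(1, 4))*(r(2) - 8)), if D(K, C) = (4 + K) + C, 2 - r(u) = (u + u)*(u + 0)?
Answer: 5225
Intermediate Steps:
r(u) = 2 - 2*u² (r(u) = 2 - (u + u)*(u + 0) = 2 - 2*u*u = 2 - 2*u²)
D(K, C) = 4 + C + K
(19/(-1))*(-37 + (8 + D(1, 4))*(r(2) - 8)) = (19/(-1))*(-37 + (8 + (4 + 4 + 1))*((2 - 2*2²) - 8)) = (19*(-1))*(-37 + (8 + 9)*((2 - 2*4) - 8)) = -19*(-37 + 17*((2 - 8) - 8)) = -19*(-37 + 17*(-6 - 8)) = -19*(-37 + 17*(-14)) = -19*(-37 - 238) = -19*(-275) = 5225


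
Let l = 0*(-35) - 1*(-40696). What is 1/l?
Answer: 1/40696 ≈ 2.4572e-5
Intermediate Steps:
l = 40696 (l = 0 + 40696 = 40696)
1/l = 1/40696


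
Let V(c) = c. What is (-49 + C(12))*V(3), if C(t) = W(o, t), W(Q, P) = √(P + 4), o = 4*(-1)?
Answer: -135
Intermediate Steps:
o = -4
W(Q, P) = √(4 + P)
C(t) = √(4 + t)
(-49 + C(12))*V(3) = (-49 + √(4 + 12))*3 = (-49 + √16)*3 = (-49 + 4)*3 = -45*3 = -135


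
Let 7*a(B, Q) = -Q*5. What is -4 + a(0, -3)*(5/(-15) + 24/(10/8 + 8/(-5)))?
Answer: -7431/49 ≈ -151.65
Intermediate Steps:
a(B, Q) = -5*Q/7 (a(B, Q) = (-Q*5)/7 = (-5*Q)/7 = -5*Q/7)
-4 + a(0, -3)*(5/(-15) + 24/(10/8 + 8/(-5))) = -4 + (-5/7*(-3))*(5/(-15) + 24/(10/8 + 8/(-5))) = -4 + 15*(5*(-1/15) + 24/(10*(1/8) + 8*(-1/5)))/7 = -4 + 15*(-1/3 + 24/(5/4 - 8/5))/7 = -4 + 15*(-1/3 + 24/(-7/20))/7 = -4 + 15*(-1/3 + 24*(-20/7))/7 = -4 + 15*(-1/3 - 480/7)/7 = -4 + (15/7)*(-1447/21) = -4 - 7235/49 = -7431/49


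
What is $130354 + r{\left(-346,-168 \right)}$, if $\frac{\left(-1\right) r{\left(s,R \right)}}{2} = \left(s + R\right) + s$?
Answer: $132074$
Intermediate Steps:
$r{\left(s,R \right)} = - 4 s - 2 R$ ($r{\left(s,R \right)} = - 2 \left(\left(s + R\right) + s\right) = - 2 \left(\left(R + s\right) + s\right) = - 2 \left(R + 2 s\right) = - 4 s - 2 R$)
$130354 + r{\left(-346,-168 \right)} = 130354 - -1720 = 130354 + \left(1384 + 336\right) = 130354 + 1720 = 132074$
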